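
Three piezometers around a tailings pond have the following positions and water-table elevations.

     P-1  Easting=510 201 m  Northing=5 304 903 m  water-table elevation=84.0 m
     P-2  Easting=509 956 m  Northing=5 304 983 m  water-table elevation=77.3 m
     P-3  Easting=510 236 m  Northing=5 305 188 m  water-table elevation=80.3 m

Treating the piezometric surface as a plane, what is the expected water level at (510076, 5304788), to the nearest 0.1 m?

83.0 m

Differences from P-1: to P-2 (Δx, Δy, Δh) = (-245, 80, -6.7); to P-3 = (35, 285, -3.7).
Solve a·Δx + b·Δy = Δh: det = (-245)·285 − 35·80 = -72625.
∂h/∂x = [(-6.7)·285 − (-3.7)·80] / -72625 = +0.02222
∂h/∂y = [(-245)·(-3.7) − 35·(-6.7)] / -72625 = -0.01571
h(510076, 5304788) = 84.0 + (+0.02222)·(-125) + (-0.01571)·(-115) = 84.0 -2.777 +1.807 = 83.030 m.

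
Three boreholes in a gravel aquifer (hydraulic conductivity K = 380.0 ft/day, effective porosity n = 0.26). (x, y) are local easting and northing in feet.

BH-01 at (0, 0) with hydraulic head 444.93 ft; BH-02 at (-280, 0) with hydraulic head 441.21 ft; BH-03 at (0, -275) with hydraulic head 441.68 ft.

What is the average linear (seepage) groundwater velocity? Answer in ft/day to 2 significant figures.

26 ft/day

∂h/∂x = (441.21 − 444.93) / (-280 − 0) = +0.01329
∂h/∂y = (441.68 − 444.93) / (-275 − 0) = +0.01182
|∇h| = √(0.01329² + 0.01182²) = 0.01779
Seepage velocity v = K·i/n = 380.0 × 0.01779 / 0.26 = 26 ft/day.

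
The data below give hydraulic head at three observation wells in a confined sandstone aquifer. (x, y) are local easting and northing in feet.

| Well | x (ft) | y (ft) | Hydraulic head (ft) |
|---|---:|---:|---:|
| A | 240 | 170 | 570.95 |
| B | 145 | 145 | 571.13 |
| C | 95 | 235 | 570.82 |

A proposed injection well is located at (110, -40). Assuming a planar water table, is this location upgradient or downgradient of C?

Differences from A: to B (Δx, Δy, Δh) = (-95, -25, +0.18); to C = (-145, 65, -0.13).
Determinant of the coordinate differences = (-95)·65 − (-145)·(-25) = -9800.
∂h/∂x = [(+0.18)·65 − (-0.13)·(-25)] / -9800 = -0.0008622
∂h/∂y = [(-95)·(-0.13) − (-145)·(+0.18)] / -9800 = -0.003923
Head at (110, -40) = 570.95 + (-0.0008622)·(-130) + (-0.003923)·(-210) = 571.89 ft.
That is higher than the 570.82 ft at C, so the point is upgradient.

upgradient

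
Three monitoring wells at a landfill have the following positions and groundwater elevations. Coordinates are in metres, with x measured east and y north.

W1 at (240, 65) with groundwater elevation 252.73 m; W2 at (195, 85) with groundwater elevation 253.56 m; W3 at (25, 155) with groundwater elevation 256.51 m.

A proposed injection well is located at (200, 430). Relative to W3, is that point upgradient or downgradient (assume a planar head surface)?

upgradient

Taking W1 as reference: W2−W1 = (-45, 20, +0.83); W3−W1 = (-215, 90, +3.78).
Solve a·Δx + b·Δy = Δh: det = (-45)·90 − (-215)·20 = 250.
∂h/∂x = [(+0.83)·90 − (+3.78)·20] / 250 = -0.003600
∂h/∂y = [(-45)·(+3.78) − (-215)·(+0.83)] / 250 = +0.03340
Head at (200, 430) = 252.73 + (-0.003600)·(-40) + (+0.03340)·(365) = 265.07 m.
That is higher than the 256.51 m at W3, so the point is upgradient.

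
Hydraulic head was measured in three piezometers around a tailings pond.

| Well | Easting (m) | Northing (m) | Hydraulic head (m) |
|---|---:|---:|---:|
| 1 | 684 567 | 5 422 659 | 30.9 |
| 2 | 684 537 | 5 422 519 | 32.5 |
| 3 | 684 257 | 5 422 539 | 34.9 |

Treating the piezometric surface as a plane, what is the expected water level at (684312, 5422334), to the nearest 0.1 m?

36.3 m

With h = a·x + b·y + c and 1 as origin, the differences give:
  (-30)·a + (-140)·b = +1.6
  (-310)·a + (-120)·b = +4.0
Eliminate b (×(-120) and ×(-140), subtract): -39800·a = 368.00 → a = ∂h/∂x = -0.009246
Back-substitute: b = ∂h/∂y = -0.009447.
h(684312, 5422334) = 30.9 + (-0.009246)·(-255) + (-0.009447)·(-325) = 30.9 +2.358 +3.070 = 36.328 m.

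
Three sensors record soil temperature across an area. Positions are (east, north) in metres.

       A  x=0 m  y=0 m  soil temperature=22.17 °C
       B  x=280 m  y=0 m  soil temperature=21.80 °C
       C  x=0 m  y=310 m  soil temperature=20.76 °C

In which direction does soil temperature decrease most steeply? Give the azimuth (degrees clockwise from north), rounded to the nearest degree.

016°

∂T/∂x = (21.80 − 22.17) / (280 − 0) = -0.001321
∂T/∂y = (20.76 − 22.17) / (310 − 0) = -0.004548
Steepest decrease is along −∇f: components (+0.001321 E, +0.004548 N).
Azimuth = atan2(+0.001321, +0.004548) = 16.2° ≈ 016°.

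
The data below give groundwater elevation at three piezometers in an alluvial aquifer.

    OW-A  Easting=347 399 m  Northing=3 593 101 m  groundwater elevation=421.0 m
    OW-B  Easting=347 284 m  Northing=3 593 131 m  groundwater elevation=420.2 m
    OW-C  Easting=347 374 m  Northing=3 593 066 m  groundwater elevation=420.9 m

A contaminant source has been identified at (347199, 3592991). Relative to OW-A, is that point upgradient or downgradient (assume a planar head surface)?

Differences from OW-A: to OW-B (Δx, Δy, Δh) = (-115, 30, -0.8); to OW-C = (-25, -35, -0.1).
Determinant of the coordinate differences = (-115)·(-35) − (-25)·30 = 4775.
∂h/∂x = [(-0.8)·(-35) − (-0.1)·30] / 4775 = +0.006492
∂h/∂y = [(-115)·(-0.1) − (-25)·(-0.8)] / 4775 = -0.001780
Head at (347199, 3592991) = 421.0 + (+0.006492)·(-200) + (-0.001780)·(-110) = 419.90 m.
That is lower than the 421.0 m at OW-A, so the point is downgradient.

downgradient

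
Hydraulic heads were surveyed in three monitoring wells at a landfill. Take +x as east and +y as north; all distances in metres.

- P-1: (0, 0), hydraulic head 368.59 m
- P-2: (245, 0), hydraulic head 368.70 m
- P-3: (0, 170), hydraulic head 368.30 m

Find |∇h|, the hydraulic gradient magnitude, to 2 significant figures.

0.0018

∂h/∂x = (368.70 − 368.59) / (245 − 0) = +0.0004490
∂h/∂y = (368.30 − 368.59) / (170 − 0) = -0.001706
|∇h| = √(0.0004490² + -0.001706²) = 0.001764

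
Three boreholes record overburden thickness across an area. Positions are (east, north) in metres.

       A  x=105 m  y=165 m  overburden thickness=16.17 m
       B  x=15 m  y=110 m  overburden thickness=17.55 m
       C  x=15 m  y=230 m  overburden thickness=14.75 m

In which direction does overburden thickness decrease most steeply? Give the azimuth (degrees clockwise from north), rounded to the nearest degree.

Three-point gradient (reference A): Δ to B = (-90, -55, +1.38), Δ to C = (-90, 65, -1.42).
∂d/∂x = -0.001074, ∂d/∂y = -0.02333 (det = -10800).
Steepest decrease is along −∇f: components (+0.001074 E, +0.02333 N).
Azimuth = atan2(+0.001074, +0.02333) = 2.6° ≈ 003°.

003°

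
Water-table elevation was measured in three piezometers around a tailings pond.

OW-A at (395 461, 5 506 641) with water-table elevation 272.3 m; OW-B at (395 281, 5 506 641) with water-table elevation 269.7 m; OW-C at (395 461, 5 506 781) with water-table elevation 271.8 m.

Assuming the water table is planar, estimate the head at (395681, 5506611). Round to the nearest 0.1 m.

∂h/∂x = (269.7 − 272.3) / (395281 − 395461) = +0.01444
∂h/∂y = (271.8 − 272.3) / (5506781 − 5506641) = -0.003571
h(395681, 5506611) = 272.3 + (+0.01444)·(220) + (-0.003571)·(-30) = 272.3 +3.178 +0.107 = 275.585 m.

275.6 m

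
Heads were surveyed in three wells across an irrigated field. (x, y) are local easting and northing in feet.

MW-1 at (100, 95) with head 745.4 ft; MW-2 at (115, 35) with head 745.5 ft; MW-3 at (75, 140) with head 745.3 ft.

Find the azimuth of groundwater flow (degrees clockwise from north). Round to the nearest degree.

Three-point gradient (reference MW-1): Δ to MW-2 = (15, -60, +0.1), Δ to MW-3 = (-25, 45, -0.1).
∂h/∂x = +0.001818, ∂h/∂y = -0.001212 (det = -825).
Flow direction (−∇h) has components (-0.001818 E, +0.001212 N).
Azimuth = atan2(E, N) = atan2(-0.001818, +0.001212) = 303.7° ≈ 304°.

304°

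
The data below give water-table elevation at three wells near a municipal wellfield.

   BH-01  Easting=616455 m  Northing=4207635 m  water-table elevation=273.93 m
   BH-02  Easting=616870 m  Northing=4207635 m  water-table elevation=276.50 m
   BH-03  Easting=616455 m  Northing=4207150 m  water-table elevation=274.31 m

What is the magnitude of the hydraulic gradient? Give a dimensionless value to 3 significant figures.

∂h/∂x = (276.50 − 273.93) / (616870 − 616455) = +0.006193
∂h/∂y = (274.31 − 273.93) / (4207150 − 4207635) = -0.0007835
|∇h| = √(0.006193² + -0.0007835²) = 0.006242

0.00624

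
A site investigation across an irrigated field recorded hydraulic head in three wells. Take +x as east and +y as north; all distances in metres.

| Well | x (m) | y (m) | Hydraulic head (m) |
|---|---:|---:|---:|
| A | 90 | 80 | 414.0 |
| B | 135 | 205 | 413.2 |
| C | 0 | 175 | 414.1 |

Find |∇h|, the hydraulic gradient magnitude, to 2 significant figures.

Differences from A: to B (Δx, Δy, Δh) = (45, 125, -0.8); to C = (-90, 95, +0.1).
Determinant of the coordinate differences = 45·95 − (-90)·125 = 15525.
∂h/∂x = [(-0.8)·95 − (+0.1)·125] / 15525 = -0.005700
∂h/∂y = [45·(+0.1) − (-90)·(-0.8)] / 15525 = -0.004348
|∇h| = √(-0.005700² + -0.004348²) = 0.007169

0.0072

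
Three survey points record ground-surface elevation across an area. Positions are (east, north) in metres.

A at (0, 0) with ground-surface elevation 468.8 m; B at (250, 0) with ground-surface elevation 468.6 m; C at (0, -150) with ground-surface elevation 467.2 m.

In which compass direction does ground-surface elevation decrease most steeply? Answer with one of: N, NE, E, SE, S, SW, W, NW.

∂z/∂x = (468.6 − 468.8) / (250 − 0) = -0.0008000
∂z/∂y = (467.2 − 468.8) / (-150 − 0) = +0.01067
Steepest decrease is along −∇f = (+0.0008000 E, -0.01067 N) → south.

S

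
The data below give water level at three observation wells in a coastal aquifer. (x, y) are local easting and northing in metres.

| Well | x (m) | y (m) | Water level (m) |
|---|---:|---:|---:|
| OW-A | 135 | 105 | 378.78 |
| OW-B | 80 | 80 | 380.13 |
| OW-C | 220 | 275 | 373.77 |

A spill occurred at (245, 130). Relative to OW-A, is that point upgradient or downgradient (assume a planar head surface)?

downgradient

With h = a·x + b·y + c and OW-A as origin, the differences give:
  (-55)·a + (-25)·b = +1.35
  85·a + 170·b = -5.01
Eliminate b (×170 and ×(-25), subtract): -7225·a = 104.250 → a = ∂h/∂x = -0.01443
Back-substitute: b = ∂h/∂y = -0.02226.
Head at (245, 130) = 378.78 + (-0.01443)·(110) + (-0.02226)·(25) = 376.64 m.
That is lower than the 378.78 m at OW-A, so the point is downgradient.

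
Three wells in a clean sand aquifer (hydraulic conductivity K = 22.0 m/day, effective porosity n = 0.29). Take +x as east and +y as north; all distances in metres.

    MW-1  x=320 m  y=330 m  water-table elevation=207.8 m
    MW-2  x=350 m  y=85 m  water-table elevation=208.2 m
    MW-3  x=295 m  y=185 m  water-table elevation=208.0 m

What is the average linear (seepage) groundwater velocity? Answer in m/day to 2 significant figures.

With h = a·x + b·y + c and MW-1 as origin, the differences give:
  30·a + (-245)·b = +0.4
  (-25)·a + (-145)·b = +0.2
Eliminate b (×(-145) and ×(-245), subtract): -10475·a = -9.00 → a = ∂h/∂x = +0.0008592
Back-substitute: b = ∂h/∂y = -0.001527.
|∇h| = √(0.0008592² + -0.001527²) = 0.001752
Seepage velocity v = K·i/n = 22.0 × 0.001752 / 0.29 = 0.1329 m/day.

0.13 m/day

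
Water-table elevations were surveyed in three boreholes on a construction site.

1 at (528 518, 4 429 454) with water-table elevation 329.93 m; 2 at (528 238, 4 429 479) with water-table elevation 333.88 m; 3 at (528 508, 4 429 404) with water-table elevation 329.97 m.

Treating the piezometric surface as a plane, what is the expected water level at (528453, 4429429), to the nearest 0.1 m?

330.8 m

With h = a·x + b·y + c and 1 as origin, the differences give:
  (-280)·a + 25·b = +3.95
  (-10)·a + (-50)·b = +0.04
Eliminate b (×(-50) and ×25, subtract): 14250·a = -198.500 → a = ∂h/∂x = -0.01393
Back-substitute: b = ∂h/∂y = +0.001986.
h(528453, 4429429) = 329.93 + (-0.01393)·(-65) + (+0.001986)·(-25) = 329.93 +0.905 -0.050 = 330.786 m.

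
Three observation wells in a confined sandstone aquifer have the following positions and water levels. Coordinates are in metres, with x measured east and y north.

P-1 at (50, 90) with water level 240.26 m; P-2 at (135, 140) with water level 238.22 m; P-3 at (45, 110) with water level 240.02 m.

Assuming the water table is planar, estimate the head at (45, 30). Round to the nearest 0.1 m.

241.3 m

Taking P-1 as reference: P-2−P-1 = (85, 50, -2.04); P-3−P-1 = (-5, 20, -0.24).
Solve a·Δx + b·Δy = Δh: det = 85·20 − (-5)·50 = 1950.
∂h/∂x = [(-2.04)·20 − (-0.24)·50] / 1950 = -0.01477
∂h/∂y = [85·(-0.24) − (-5)·(-2.04)] / 1950 = -0.01569
h(45, 30) = 240.26 + (-0.01477)·(-5) + (-0.01569)·(-60) = 240.26 +0.074 +0.942 = 241.275 m.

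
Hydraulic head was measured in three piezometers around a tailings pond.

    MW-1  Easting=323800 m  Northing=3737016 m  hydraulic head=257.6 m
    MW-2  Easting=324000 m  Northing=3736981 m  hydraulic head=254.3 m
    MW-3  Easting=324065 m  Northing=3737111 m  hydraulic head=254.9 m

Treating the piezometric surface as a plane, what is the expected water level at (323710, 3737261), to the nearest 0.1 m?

Taking MW-1 as reference: MW-2−MW-1 = (200, -35, -3.3); MW-3−MW-1 = (265, 95, -2.7).
Solve a·Δx + b·Δy = Δh: det = 200·95 − 265·(-35) = 28275.
∂h/∂x = [(-3.3)·95 − (-2.7)·(-35)] / 28275 = -0.01443
∂h/∂y = [200·(-2.7) − 265·(-3.3)] / 28275 = +0.01183
h(323710, 3737261) = 257.6 + (-0.01443)·(-90) + (+0.01183)·(245) = 257.6 +1.299 +2.898 = 261.797 m.

261.8 m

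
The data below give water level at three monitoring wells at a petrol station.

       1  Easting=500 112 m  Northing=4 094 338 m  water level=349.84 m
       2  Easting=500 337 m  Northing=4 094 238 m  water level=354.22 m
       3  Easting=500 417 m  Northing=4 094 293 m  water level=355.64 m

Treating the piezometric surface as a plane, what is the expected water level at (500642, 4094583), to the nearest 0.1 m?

359.4 m

Taking 1 as reference: 2−1 = (225, -100, +4.38); 3−1 = (305, -45, +5.80).
Solve a·Δx + b·Δy = Δh: det = 225·(-45) − 305·(-100) = 20375.
∂h/∂x = [(+4.38)·(-45) − (+5.80)·(-100)] / 20375 = +0.01879
∂h/∂y = [225·(+5.80) − 305·(+4.38)] / 20375 = -0.001517
h(500642, 4094583) = 349.84 + (+0.01879)·(530) + (-0.001517)·(245) = 349.84 +9.960 -0.372 = 359.429 m.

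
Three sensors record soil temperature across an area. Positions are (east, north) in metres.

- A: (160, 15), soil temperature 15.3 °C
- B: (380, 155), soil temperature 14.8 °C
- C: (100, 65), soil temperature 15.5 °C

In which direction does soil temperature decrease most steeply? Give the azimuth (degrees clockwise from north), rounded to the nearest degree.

105°

Taking A as reference: B−A = (220, 140, -0.5); C−A = (-60, 50, +0.2).
Determinant of the coordinate differences = 220·50 − (-60)·140 = 19400.
∂T/∂x = [(-0.5)·50 − (+0.2)·140] / 19400 = -0.002732
∂T/∂y = [220·(+0.2) − (-60)·(-0.5)] / 19400 = +0.0007216
Steepest decrease is along −∇f: components (+0.002732 E, -0.0007216 N).
Azimuth = atan2(+0.002732, -0.0007216) = 104.8° ≈ 105°.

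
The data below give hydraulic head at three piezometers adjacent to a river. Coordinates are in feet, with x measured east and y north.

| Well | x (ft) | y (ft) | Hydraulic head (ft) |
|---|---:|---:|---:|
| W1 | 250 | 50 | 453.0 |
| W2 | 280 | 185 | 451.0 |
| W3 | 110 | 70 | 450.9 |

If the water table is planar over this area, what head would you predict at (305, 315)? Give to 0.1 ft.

Taking W1 as reference: W2−W1 = (30, 135, -2.0); W3−W1 = (-140, 20, -2.1).
Determinant of the coordinate differences = 30·20 − (-140)·135 = 19500.
∂h/∂x = [(-2.0)·20 − (-2.1)·135] / 19500 = +0.01249
∂h/∂y = [30·(-2.1) − (-140)·(-2.0)] / 19500 = -0.01759
h(305, 315) = 453.0 + (+0.01249)·(55) + (-0.01759)·(265) = 453.0 +0.687 -4.661 = 449.026 ft.

449.0 ft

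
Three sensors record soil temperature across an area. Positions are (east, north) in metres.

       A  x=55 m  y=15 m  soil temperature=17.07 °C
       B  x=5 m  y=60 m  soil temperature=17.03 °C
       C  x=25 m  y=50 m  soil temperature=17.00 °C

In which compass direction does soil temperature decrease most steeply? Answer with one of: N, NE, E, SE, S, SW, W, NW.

Differences from A: to B (Δx, Δy, Δh) = (-50, 45, -0.04); to C = (-30, 35, -0.07).
Determinant of the coordinate differences = (-50)·35 − (-30)·45 = -400.
∂T/∂x = [(-0.04)·35 − (-0.07)·45] / -400 = -0.004375
∂T/∂y = [(-50)·(-0.07) − (-30)·(-0.04)] / -400 = -0.005750
Steepest decrease is along −∇f = (+0.004375 E, +0.005750 N) → northeast.

NE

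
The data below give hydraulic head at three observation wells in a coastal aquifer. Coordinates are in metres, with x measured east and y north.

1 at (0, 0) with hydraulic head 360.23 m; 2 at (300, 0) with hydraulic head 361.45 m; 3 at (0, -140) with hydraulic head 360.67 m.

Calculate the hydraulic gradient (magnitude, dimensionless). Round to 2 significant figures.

0.0051

∂h/∂x = (361.45 − 360.23) / (300 − 0) = +0.004067
∂h/∂y = (360.67 − 360.23) / (-140 − 0) = -0.003143
|∇h| = √(0.004067² + -0.003143²) = 0.00514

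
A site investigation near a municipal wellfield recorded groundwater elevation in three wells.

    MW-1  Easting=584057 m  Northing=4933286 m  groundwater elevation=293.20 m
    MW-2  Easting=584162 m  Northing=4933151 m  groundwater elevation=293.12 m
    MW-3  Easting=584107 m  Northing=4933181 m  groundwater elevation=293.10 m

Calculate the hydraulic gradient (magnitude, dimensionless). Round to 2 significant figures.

Differences from MW-1: to MW-2 (Δx, Δy, Δh) = (105, -135, -0.08); to MW-3 = (50, -105, -0.10).
Solve a·Δx + b·Δy = Δh: det = 105·(-105) − 50·(-135) = -4275.
∂h/∂x = [(-0.08)·(-105) − (-0.10)·(-135)] / -4275 = +0.001193
∂h/∂y = [105·(-0.10) − 50·(-0.08)] / -4275 = +0.001520
|∇h| = √(0.001193² + 0.001520²) = 0.001932

0.0019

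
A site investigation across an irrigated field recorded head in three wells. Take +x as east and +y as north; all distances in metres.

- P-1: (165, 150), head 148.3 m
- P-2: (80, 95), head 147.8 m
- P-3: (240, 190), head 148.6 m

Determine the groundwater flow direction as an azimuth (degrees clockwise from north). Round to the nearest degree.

164°

Taking P-1 as reference: P-2−P-1 = (-85, -55, -0.5); P-3−P-1 = (75, 40, +0.3).
Solve a·Δx + b·Δy = Δh: det = (-85)·40 − 75·(-55) = 725.
∂h/∂x = [(-0.5)·40 − (+0.3)·(-55)] / 725 = -0.004828
∂h/∂y = [(-85)·(+0.3) − 75·(-0.5)] / 725 = +0.01655
Flow direction (−∇h) has components (+0.004828 E, -0.01655 N).
Azimuth = atan2(E, N) = atan2(+0.004828, -0.01655) = 163.7° ≈ 164°.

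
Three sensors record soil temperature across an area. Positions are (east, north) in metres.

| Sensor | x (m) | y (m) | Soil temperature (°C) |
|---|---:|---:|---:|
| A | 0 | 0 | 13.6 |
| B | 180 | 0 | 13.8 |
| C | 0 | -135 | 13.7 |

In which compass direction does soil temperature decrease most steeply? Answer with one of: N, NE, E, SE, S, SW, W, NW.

∂T/∂x = (13.8 − 13.6) / (180 − 0) = +0.001111
∂T/∂y = (13.7 − 13.6) / (-135 − 0) = -0.0007407
Steepest decrease is along −∇f = (-0.001111 E, +0.0007407 N) → northwest.

NW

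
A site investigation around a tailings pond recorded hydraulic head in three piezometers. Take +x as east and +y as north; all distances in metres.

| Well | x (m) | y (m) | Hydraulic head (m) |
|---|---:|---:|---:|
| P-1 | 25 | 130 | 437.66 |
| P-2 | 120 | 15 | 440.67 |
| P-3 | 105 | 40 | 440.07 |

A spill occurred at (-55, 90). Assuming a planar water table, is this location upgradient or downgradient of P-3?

downgradient

Differences from P-1: to P-2 (Δx, Δy, Δh) = (95, -115, +3.01); to P-3 = (80, -90, +2.41).
Solve a·Δx + b·Δy = Δh: det = 95·(-90) − 80·(-115) = 650.
∂h/∂x = [(+3.01)·(-90) − (+2.41)·(-115)] / 650 = +0.009615
∂h/∂y = [95·(+2.41) − 80·(+3.01)] / 650 = -0.01823
Head at (-55, 90) = 437.66 + (+0.009615)·(-80) + (-0.01823)·(-40) = 437.62 m.
That is lower than the 440.07 m at P-3, so the point is downgradient.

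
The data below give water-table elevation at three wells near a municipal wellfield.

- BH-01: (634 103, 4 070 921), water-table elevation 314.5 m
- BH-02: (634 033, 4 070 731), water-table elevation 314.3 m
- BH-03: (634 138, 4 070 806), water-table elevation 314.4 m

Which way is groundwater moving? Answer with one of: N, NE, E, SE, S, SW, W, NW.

Differences from BH-01: to BH-02 (Δx, Δy, Δh) = (-70, -190, -0.2); to BH-03 = (35, -115, -0.1).
Determinant of the coordinate differences = (-70)·(-115) − 35·(-190) = 14700.
∂h/∂x = [(-0.2)·(-115) − (-0.1)·(-190)] / 14700 = +0.0002721
∂h/∂y = [(-70)·(-0.1) − 35·(-0.2)] / 14700 = +0.0009524
Flow = −∇h = (-0.0002721 east, -0.0009524 north), which points south.

S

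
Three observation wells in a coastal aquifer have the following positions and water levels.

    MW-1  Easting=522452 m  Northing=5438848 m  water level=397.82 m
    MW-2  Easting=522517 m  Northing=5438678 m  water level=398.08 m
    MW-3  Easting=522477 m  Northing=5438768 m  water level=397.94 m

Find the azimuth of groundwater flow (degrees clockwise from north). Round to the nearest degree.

343°

With h = a·x + b·y + c and MW-1 as origin, the differences give:
  65·a + (-170)·b = +0.26
  25·a + (-80)·b = +0.12
Eliminate b (×(-80) and ×(-170), subtract): -950·a = -0.400 → a = ∂h/∂x = +0.0004211
Back-substitute: b = ∂h/∂y = -0.001368.
Flow direction (−∇h) has components (-0.0004211 E, +0.001368 N).
Azimuth = atan2(E, N) = atan2(-0.0004211, +0.001368) = 342.9° ≈ 343°.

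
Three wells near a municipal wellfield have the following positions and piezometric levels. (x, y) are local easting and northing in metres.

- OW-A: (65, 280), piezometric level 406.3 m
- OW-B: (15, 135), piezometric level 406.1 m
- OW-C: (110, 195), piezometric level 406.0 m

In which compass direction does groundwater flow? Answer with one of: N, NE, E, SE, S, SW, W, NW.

SE

With h = a·x + b·y + c and OW-A as origin, the differences give:
  (-50)·a + (-145)·b = -0.2
  45·a + (-85)·b = -0.3
Eliminate b (×(-85) and ×(-145), subtract): 10775·a = -26.50 → a = ∂h/∂x = -0.002459
Back-substitute: b = ∂h/∂y = +0.002227.
Flow = −∇h = (+0.002459 east, -0.002227 north), which points southeast.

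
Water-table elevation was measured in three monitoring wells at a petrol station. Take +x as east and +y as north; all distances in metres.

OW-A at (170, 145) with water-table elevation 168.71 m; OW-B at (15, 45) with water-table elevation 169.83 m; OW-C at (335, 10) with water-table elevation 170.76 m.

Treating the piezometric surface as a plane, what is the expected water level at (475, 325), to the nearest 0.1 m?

166.7 m

Taking OW-A as reference: OW-B−OW-A = (-155, -100, +1.12); OW-C−OW-A = (165, -135, +2.05).
Determinant of the coordinate differences = (-155)·(-135) − 165·(-100) = 37425.
∂h/∂x = [(+1.12)·(-135) − (+2.05)·(-100)] / 37425 = +0.001438
∂h/∂y = [(-155)·(+2.05) − 165·(+1.12)] / 37425 = -0.01343
h(475, 325) = 168.71 + (+0.001438)·(305) + (-0.01343)·(180) = 168.71 +0.438 -2.417 = 166.731 m.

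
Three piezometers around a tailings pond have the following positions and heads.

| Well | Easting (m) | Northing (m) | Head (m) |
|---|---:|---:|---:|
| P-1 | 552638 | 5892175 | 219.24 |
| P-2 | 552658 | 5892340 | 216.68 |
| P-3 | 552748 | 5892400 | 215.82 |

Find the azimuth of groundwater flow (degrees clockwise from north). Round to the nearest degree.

Three-point gradient (reference P-1): Δ to P-2 = (20, 165, -2.56), Δ to P-3 = (110, 225, -3.42).
∂h/∂x = +0.0008571, ∂h/∂y = -0.01562 (det = -13650).
Flow direction (−∇h) has components (-0.0008571 E, +0.01562 N).
Azimuth = atan2(E, N) = atan2(-0.0008571, +0.01562) = 356.9° ≈ 357°.

357°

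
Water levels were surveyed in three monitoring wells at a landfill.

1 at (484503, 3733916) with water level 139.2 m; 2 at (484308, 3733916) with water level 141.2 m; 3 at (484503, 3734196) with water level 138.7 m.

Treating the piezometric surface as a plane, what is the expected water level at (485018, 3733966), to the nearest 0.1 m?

∂h/∂x = (141.2 − 139.2) / (484308 − 484503) = -0.01026
∂h/∂y = (138.7 − 139.2) / (3734196 − 3733916) = -0.001786
h(485018, 3733966) = 139.2 + (-0.01026)·(515) + (-0.001786)·(50) = 139.2 -5.282 -0.089 = 133.829 m.

133.8 m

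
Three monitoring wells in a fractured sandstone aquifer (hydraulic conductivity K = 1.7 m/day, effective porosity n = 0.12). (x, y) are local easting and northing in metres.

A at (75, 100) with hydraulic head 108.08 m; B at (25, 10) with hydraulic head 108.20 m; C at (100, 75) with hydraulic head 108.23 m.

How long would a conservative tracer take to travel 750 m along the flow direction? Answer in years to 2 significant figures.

Differences from A: to B (Δx, Δy, Δh) = (-50, -90, +0.12); to C = (25, -25, +0.15).
Solve a·Δx + b·Δy = Δh: det = (-50)·(-25) − 25·(-90) = 3500.
∂h/∂x = [(+0.12)·(-25) − (+0.15)·(-90)] / 3500 = +0.003000
∂h/∂y = [(-50)·(+0.15) − 25·(+0.12)] / 3500 = -0.003000
|∇h| = √(0.003000² + -0.003000²) = 0.004243
Seepage velocity v = K·i/n = 1.7 × 0.004243 / 0.12 = 0.06011 m/day.
t = 750 / 0.06011 = 1.248e+04 days = 34.2 years.

34 years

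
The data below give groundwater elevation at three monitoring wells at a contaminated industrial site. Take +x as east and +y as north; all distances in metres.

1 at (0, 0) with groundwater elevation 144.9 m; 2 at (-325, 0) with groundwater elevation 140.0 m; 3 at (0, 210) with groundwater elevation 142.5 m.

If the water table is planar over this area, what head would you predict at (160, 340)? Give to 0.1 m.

∂h/∂x = (140.0 − 144.9) / (-325 − 0) = +0.01508
∂h/∂y = (142.5 − 144.9) / (210 − 0) = -0.01143
h(160, 340) = 144.9 + (+0.01508)·(160) + (-0.01143)·(340) = 144.9 +2.412 -3.886 = 143.427 m.

143.4 m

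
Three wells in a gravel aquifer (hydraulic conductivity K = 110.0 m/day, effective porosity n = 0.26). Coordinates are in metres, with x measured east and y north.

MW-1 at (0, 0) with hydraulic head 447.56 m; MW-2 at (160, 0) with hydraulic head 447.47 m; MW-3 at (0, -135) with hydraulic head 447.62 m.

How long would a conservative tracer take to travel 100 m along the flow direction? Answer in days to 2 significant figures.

330 days

∂h/∂x = (447.47 − 447.56) / (160 − 0) = -0.0005625
∂h/∂y = (447.62 − 447.56) / (-135 − 0) = -0.0004444
|∇h| = √(-0.0005625² + -0.0004444²) = 0.0007169
Seepage velocity v = K·i/n = 110.0 × 0.0007169 / 0.26 = 0.3033 m/day.
t = 100 / 0.3033 = 329.7 days.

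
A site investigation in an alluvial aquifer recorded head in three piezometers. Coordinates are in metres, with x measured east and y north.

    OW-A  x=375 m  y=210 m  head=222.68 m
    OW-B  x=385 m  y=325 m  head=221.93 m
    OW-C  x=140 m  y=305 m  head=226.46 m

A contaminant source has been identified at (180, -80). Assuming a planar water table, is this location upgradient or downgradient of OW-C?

upgradient

With h = a·x + b·y + c and OW-A as origin, the differences give:
  10·a + 115·b = -0.75
  (-235)·a + 95·b = +3.78
Eliminate b (×95 and ×115, subtract): 27975·a = -505.950 → a = ∂h/∂x = -0.01809
Back-substitute: b = ∂h/∂y = -0.004949.
Head at (180, -80) = 222.68 + (-0.01809)·(-195) + (-0.004949)·(-290) = 227.64 m.
That is higher than the 226.46 m at OW-C, so the point is upgradient.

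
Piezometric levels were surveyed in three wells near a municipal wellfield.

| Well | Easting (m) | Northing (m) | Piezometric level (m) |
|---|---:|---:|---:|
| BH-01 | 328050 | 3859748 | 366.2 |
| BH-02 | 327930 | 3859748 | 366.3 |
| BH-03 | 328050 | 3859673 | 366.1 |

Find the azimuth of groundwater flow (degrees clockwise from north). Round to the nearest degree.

∂h/∂x = (366.3 − 366.2) / (327930 − 328050) = -0.0008333
∂h/∂y = (366.1 − 366.2) / (3859673 − 3859748) = +0.001333
Flow direction (−∇h) has components (+0.0008333 E, -0.001333 N).
Azimuth = atan2(E, N) = atan2(+0.0008333, -0.001333) = 148.0° ≈ 148°.

148°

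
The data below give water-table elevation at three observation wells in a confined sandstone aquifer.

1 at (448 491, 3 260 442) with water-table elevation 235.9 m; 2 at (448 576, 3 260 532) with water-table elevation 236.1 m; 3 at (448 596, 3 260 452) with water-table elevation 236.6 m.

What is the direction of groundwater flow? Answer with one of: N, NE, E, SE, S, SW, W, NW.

NW

With h = a·x + b·y + c and 1 as origin, the differences give:
  85·a + 90·b = +0.2
  105·a + 10·b = +0.7
Eliminate b (×10 and ×90, subtract): -8600·a = -61.00 → a = ∂h/∂x = +0.007093
Back-substitute: b = ∂h/∂y = -0.004477.
Flow = −∇h = (-0.007093 east, +0.004477 north), which points northwest.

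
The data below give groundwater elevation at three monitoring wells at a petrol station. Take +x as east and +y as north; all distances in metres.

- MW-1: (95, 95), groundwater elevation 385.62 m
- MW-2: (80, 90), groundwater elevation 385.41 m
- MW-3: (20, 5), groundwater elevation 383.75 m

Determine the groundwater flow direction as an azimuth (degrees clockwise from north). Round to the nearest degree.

Taking MW-1 as reference: MW-2−MW-1 = (-15, -5, -0.21); MW-3−MW-1 = (-75, -90, -1.87).
Determinant of the coordinate differences = (-15)·(-90) − (-75)·(-5) = 975.
∂h/∂x = [(-0.21)·(-90) − (-1.87)·(-5)] / 975 = +0.009795
∂h/∂y = [(-15)·(-1.87) − (-75)·(-0.21)] / 975 = +0.01262
Flow direction (−∇h) has components (-0.009795 E, -0.01262 N).
Azimuth = atan2(E, N) = atan2(-0.009795, -0.01262) = 217.8° ≈ 218°.

218°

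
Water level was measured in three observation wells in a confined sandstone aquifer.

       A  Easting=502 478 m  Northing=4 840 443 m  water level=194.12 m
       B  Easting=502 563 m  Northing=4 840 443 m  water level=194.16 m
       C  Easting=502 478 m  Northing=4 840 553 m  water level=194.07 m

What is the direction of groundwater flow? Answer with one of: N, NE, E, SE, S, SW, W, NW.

NW

∂h/∂x = (194.16 − 194.12) / (502563 − 502478) = +0.0004706
∂h/∂y = (194.07 − 194.12) / (4840553 − 4840443) = -0.0004545
Flow = −∇h = (-0.0004706 east, +0.0004545 north), which points northwest.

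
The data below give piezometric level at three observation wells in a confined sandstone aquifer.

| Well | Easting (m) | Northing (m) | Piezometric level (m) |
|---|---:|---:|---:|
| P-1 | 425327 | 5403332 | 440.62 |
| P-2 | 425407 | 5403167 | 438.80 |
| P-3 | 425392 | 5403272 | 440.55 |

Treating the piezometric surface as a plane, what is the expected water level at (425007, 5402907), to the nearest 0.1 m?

427.3 m

Differences from P-1: to P-2 (Δx, Δy, Δh) = (80, -165, -1.82); to P-3 = (65, -60, -0.07).
Solve a·Δx + b·Δy = Δh: det = 80·(-60) − 65·(-165) = 5925.
∂h/∂x = [(-1.82)·(-60) − (-0.07)·(-165)] / 5925 = +0.01648
∂h/∂y = [80·(-0.07) − 65·(-1.82)] / 5925 = +0.01902
h(425007, 5402907) = 440.62 + (+0.01648)·(-320) + (+0.01902)·(-425) = 440.62 -5.274 -8.084 = 427.262 m.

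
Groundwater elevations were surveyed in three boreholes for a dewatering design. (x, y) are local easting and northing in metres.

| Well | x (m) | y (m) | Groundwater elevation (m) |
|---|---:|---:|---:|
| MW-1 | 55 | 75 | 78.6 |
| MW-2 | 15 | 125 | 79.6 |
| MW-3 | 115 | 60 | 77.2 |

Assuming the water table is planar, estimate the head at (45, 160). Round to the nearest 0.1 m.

79.0 m

Taking MW-1 as reference: MW-2−MW-1 = (-40, 50, +1.0); MW-3−MW-1 = (60, -15, -1.4).
Determinant of the coordinate differences = (-40)·(-15) − 60·50 = -2400.
∂h/∂x = [(+1.0)·(-15) − (-1.4)·50] / -2400 = -0.02292
∂h/∂y = [(-40)·(-1.4) − 60·(+1.0)] / -2400 = +0.001667
h(45, 160) = 78.6 + (-0.02292)·(-10) + (+0.001667)·(85) = 78.6 +0.229 +0.142 = 78.971 m.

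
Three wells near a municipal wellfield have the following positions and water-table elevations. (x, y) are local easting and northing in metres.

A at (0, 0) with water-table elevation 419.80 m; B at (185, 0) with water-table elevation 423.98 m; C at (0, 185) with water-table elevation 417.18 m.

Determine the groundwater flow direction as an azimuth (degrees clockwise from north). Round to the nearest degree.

302°

∂h/∂x = (423.98 − 419.80) / (185 − 0) = +0.02259
∂h/∂y = (417.18 − 419.80) / (185 − 0) = -0.01416
Flow direction (−∇h) has components (-0.02259 E, +0.01416 N).
Azimuth = atan2(E, N) = atan2(-0.02259, +0.01416) = 302.1° ≈ 302°.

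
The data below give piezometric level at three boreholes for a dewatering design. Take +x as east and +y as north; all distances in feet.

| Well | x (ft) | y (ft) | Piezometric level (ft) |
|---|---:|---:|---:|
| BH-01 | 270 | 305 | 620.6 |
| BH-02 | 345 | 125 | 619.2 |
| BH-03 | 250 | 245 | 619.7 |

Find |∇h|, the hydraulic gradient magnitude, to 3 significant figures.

0.0152

Differences from BH-01: to BH-02 (Δx, Δy, Δh) = (75, -180, -1.4); to BH-03 = (-20, -60, -0.9).
Solve a·Δx + b·Δy = Δh: det = 75·(-60) − (-20)·(-180) = -8100.
∂h/∂x = [(-1.4)·(-60) − (-0.9)·(-180)] / -8100 = +0.009630
∂h/∂y = [75·(-0.9) − (-20)·(-1.4)] / -8100 = +0.01179
|∇h| = √(0.009630² + 0.01179²) = 0.01522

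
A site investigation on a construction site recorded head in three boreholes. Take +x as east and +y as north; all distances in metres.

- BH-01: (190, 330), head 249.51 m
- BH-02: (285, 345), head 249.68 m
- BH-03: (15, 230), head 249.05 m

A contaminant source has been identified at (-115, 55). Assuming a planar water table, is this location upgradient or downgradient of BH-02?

downgradient

Taking BH-01 as reference: BH-02−BH-01 = (95, 15, +0.17); BH-03−BH-01 = (-175, -100, -0.46).
Determinant of the coordinate differences = 95·(-100) − (-175)·15 = -6875.
∂h/∂x = [(+0.17)·(-100) − (-0.46)·15] / -6875 = +0.001469
∂h/∂y = [95·(-0.46) − (-175)·(+0.17)] / -6875 = +0.002029
Head at (-115, 55) = 249.51 + (+0.001469)·(-305) + (+0.002029)·(-275) = 248.50 m.
That is lower than the 249.68 m at BH-02, so the point is downgradient.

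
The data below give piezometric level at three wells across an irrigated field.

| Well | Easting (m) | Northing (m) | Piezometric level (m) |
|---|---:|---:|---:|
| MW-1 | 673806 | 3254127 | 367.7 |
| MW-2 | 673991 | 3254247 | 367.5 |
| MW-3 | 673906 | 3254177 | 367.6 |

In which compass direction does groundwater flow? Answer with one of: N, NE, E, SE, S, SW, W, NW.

NE

Taking MW-1 as reference: MW-2−MW-1 = (185, 120, -0.2); MW-3−MW-1 = (100, 50, -0.1).
Solve a·Δx + b·Δy = Δh: det = 185·50 − 100·120 = -2750.
∂h/∂x = [(-0.2)·50 − (-0.1)·120] / -2750 = -0.0007273
∂h/∂y = [185·(-0.1) − 100·(-0.2)] / -2750 = -0.0005455
Flow = −∇h = (+0.0007273 east, +0.0005455 north), which points northeast.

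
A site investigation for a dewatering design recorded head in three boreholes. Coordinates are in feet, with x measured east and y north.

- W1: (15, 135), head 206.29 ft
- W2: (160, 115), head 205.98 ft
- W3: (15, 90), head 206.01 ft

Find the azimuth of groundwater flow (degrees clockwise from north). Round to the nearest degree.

Differences from W1: to W2 (Δx, Δy, Δh) = (145, -20, -0.31); to W3 = (0, -45, -0.28).
Solve a·Δx + b·Δy = Δh: det = 145·(-45) − 0·(-20) = -6525.
∂h/∂x = [(-0.31)·(-45) − (-0.28)·(-20)] / -6525 = -0.001280
∂h/∂y = [145·(-0.28) − 0·(-0.31)] / -6525 = +0.006222
Flow direction (−∇h) has components (+0.001280 E, -0.006222 N).
Azimuth = atan2(E, N) = atan2(+0.001280, -0.006222) = 168.4° ≈ 168°.

168°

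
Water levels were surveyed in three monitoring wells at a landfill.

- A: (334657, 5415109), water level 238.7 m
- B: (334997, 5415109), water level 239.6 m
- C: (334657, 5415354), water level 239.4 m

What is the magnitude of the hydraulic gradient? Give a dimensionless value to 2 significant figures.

0.0039

∂h/∂x = (239.6 − 238.7) / (334997 − 334657) = +0.002647
∂h/∂y = (239.4 − 238.7) / (5415354 − 5415109) = +0.002857
|∇h| = √(0.002647² + 0.002857²) = 0.003895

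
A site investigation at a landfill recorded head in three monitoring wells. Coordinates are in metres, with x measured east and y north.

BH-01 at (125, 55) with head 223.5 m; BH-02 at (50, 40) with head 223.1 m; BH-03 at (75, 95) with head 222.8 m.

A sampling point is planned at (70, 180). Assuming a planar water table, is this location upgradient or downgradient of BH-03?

downgradient

Three-point gradient (reference BH-01): Δ to BH-02 = (-75, -15, -0.4), Δ to BH-03 = (-50, 40, -0.7).
∂h/∂x = +0.007067, ∂h/∂y = -0.008667 (det = -3750).
Head at (70, 180) = 223.5 + (+0.007067)·(-55) + (-0.008667)·(125) = 222.03 m.
That is lower than the 222.8 m at BH-03, so the point is downgradient.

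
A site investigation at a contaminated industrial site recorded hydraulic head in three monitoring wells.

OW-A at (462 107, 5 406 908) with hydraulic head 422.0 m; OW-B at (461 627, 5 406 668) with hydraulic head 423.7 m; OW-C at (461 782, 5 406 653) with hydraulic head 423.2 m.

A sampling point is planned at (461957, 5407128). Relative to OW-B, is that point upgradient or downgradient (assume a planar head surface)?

Three-point gradient (reference OW-A): Δ to OW-B = (-480, -240, +1.7), Δ to OW-C = (-325, -255, +1.2).
∂h/∂x = -0.003277, ∂h/∂y = -0.0005293 (det = 44400).
Head at (461957, 5407128) = 422.0 + (-0.003277)·(-150) + (-0.0005293)·(220) = 422.38 m.
That is lower than the 423.7 m at OW-B, so the point is downgradient.

downgradient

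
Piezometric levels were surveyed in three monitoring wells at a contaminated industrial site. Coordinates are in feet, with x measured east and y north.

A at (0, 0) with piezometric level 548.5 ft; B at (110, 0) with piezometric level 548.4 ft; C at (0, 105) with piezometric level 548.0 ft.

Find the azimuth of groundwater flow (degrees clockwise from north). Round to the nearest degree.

∂h/∂x = (548.4 − 548.5) / (110 − 0) = -0.0009091
∂h/∂y = (548.0 − 548.5) / (105 − 0) = -0.004762
Flow direction (−∇h) has components (+0.0009091 E, +0.004762 N).
Azimuth = atan2(E, N) = atan2(+0.0009091, +0.004762) = 10.8° ≈ 011°.

011°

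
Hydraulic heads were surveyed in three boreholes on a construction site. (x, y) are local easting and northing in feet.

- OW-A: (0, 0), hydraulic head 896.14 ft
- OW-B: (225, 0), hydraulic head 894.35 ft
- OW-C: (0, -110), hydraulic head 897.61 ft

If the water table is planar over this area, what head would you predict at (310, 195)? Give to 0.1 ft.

∂h/∂x = (894.35 − 896.14) / (225 − 0) = -0.007956
∂h/∂y = (897.61 − 896.14) / (-110 − 0) = -0.01336
h(310, 195) = 896.14 + (-0.007956)·(310) + (-0.01336)·(195) = 896.14 -2.466 -2.606 = 891.068 ft.

891.1 ft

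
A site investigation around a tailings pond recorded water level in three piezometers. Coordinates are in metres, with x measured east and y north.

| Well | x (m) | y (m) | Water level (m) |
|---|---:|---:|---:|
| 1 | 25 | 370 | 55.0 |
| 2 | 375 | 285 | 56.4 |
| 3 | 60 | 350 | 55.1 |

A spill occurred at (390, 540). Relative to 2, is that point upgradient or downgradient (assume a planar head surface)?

With h = a·x + b·y + c and 1 as origin, the differences give:
  350·a + (-85)·b = +1.4
  35·a + (-20)·b = +0.1
Eliminate b (×(-20) and ×(-85), subtract): -4025·a = -19.50 → a = ∂h/∂x = +0.004845
Back-substitute: b = ∂h/∂y = +0.003478.
Head at (390, 540) = 55.0 + (+0.004845)·(365) + (+0.003478)·(170) = 57.36 m.
That is higher than the 56.4 m at 2, so the point is upgradient.

upgradient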